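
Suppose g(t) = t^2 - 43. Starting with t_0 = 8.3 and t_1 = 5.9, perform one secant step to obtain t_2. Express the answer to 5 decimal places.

6.47676

g(8.3) = 25.8900000, g(5.9) = -8.1900000
t_2 = 5.9000000 − (-8.1900000)·(5.9000000 − 8.3000000) / (-8.1900000 − 25.8900000) = 5.9000000 − (19.6560000)/(-34.0800000) = 6.4767606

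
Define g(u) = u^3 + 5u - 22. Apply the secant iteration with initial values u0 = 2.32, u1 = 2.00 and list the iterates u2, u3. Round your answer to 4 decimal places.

2.2103, 2.2185

g(2.32) = 2.087168, g(2.00) = -4.000000
u2 = 2.000000 − (-4.000000)·(2.000000 − 2.320000) / (-4.000000 − 2.087168) = 2.000000 − (1.280000)/(-6.087168) = 2.210278
g(2.210278) = -0.150667
u3 = 2.210278 − (-0.150667)·(2.210278 − 2.000000) / (-0.150667 − (-4.000000)) = 2.210278 − (-0.031682)/(3.849333) = 2.218509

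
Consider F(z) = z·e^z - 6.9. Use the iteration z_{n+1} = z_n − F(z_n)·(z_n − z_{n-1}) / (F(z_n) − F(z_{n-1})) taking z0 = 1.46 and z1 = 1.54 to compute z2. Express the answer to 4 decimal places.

F(1.46) = -0.613299, F(1.54) = 0.283469
z2 = 1.540000 − 0.283469·(1.540000 − 1.460000) / (0.283469 − (-0.613299)) = 1.540000 − (0.022678)/(0.896768) = 1.514712

1.5147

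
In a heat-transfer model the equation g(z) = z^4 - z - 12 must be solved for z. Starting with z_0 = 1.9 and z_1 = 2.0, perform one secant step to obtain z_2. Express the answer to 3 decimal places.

1.930

g(1.9) = -0.86790, g(2.0) = 2.00000
z_2 = 2.00000 − 2.00000·(2.00000 − 1.90000) / (2.00000 − (-0.86790)) = 2.00000 − (0.20000)/(2.86790) = 1.93026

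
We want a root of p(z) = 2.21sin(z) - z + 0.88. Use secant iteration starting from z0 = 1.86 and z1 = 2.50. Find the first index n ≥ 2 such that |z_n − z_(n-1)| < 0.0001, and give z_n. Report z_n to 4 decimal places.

n = 5, z_n = 2.3896

p(1.86) = 1.138222, p(2.50) = -0.297377
z2 = 2.500000 − (-0.297377)·(0.640000)/(-1.435598) = 2.367427;  |Δ| = 0.132573
p(2.367427) = 0.057627
z3 = 2.367427 − 0.057627·(-0.132573)/(0.355003) = 2.388948;  |Δ| = 0.021520
p(2.388948) = 0.001746
z4 = 2.388948 − 0.001746·(0.021520)/(-0.055881) = 2.389620;  |Δ| = 0.000672
p(2.389620) = -0.000011
z5 = 2.389620 − (-0.000011)·(0.000672)/(-0.001757) = 2.389616;  |Δ| = 0.000004
|z5 − z4| = 0.000004 < 0.0001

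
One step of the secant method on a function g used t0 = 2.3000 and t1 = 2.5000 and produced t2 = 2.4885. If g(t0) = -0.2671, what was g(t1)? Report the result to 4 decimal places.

0.0163

The secant line through (2.3000, -0.2671) and (2.5000, g(t1)) crosses zero at t2 = 2.4885.
So (2.3000, -0.2671), (2.5000, g(t1)), (2.4885, 0) are collinear:
g(t1) = -0.2671 · (2.5000 − 2.4885) / (2.3000 − 2.4885) = -0.2671 · (0.011500)/(-0.188500) = 0.016295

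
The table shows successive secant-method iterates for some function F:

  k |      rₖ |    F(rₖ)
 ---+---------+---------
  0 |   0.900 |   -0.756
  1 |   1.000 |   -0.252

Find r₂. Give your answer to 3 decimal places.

r₂ = 1.000 − (-0.252)·(1.000 − 0.900) / (-0.252 − (-0.756))
   = 1.000 − (-0.02520)/(0.50400) = 1.05000

1.050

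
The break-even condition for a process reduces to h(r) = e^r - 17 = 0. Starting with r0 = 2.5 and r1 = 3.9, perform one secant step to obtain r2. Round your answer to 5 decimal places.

2.68121

h(2.5) = -4.8175060, h(3.9) = 32.4024491
r2 = 3.9000000 − 32.4024491·(3.9000000 − 2.5000000) / (32.4024491 − (-4.8175060)) = 3.9000000 − (45.3634287)/(37.2199551) = 2.6812068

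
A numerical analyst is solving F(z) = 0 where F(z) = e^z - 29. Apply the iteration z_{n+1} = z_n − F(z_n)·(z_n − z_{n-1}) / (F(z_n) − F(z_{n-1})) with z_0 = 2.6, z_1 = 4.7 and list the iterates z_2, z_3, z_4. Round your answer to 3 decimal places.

F(2.6) = -15.53626, F(4.7) = 80.94717
z_2 = 4.70000 − 80.94717·(4.70000 − 2.60000) / (80.94717 − (-15.53626)) = 4.70000 − (169.98906)/(96.48343) = 2.93815
F(2.93815) = -10.11906
z_3 = 2.93815 − (-10.11906)·(2.93815 − 4.70000) / (-10.11906 − 80.94717) = 2.93815 − (17.82824)/(-91.06623) = 3.13393
F(3.13393) = -6.03606
z_4 = 3.13393 − (-6.03606)·(3.13393 − 2.93815) / (-6.03606 − (-10.11906)) = 3.13393 − (-1.18169)/(4.08300) = 3.42334

2.938, 3.134, 3.423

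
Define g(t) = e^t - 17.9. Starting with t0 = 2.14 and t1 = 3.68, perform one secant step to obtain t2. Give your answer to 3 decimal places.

2.605

g(2.14) = -9.40056, g(3.68) = 21.74639
t2 = 3.68000 − 21.74639·(3.68000 − 2.14000) / (21.74639 − (-9.40056)) = 3.68000 − (33.48945)/(31.14696) = 2.60479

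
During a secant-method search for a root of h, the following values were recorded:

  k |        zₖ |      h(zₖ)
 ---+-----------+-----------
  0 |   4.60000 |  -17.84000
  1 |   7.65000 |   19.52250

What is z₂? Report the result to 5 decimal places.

z₂ = 7.65000 − 19.52250·(7.65000 − 4.60000) / (19.52250 − (-17.84000))
   = 7.65000 − (59.5436250)/(37.3625000) = 6.0563265

6.05633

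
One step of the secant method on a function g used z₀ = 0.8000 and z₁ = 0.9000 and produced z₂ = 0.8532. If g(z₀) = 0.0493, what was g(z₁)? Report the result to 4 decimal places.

-0.0434

The secant line through (0.8000, 0.0493) and (0.9000, g(z₁)) crosses zero at z₂ = 0.8532.
So (0.8000, 0.0493), (0.9000, g(z₁)), (0.8532, 0) are collinear:
g(z₁) = 0.0493 · (0.9000 − 0.8532) / (0.8000 − 0.8532) = 0.0493 · (0.046800)/(-0.053200) = -0.043369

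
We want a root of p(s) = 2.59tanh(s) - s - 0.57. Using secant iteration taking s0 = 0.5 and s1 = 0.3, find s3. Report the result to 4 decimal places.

p(0.5) = 0.126883, p(0.3) = -0.115500
s2 = 0.300000 − (-0.115500)·(0.300000 − 0.500000) / (-0.115500 − 0.126883) = 0.300000 − (0.023100)/(-0.242384) = 0.395304
p(0.395304) = 0.008338
s3 = 0.395304 − 0.008338·(0.395304 − 0.300000) / (0.008338 − (-0.115500)) = 0.395304 − (0.000795)/(0.123838) = 0.388887

0.3889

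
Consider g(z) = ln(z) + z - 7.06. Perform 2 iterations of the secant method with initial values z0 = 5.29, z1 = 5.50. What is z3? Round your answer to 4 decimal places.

5.3777

g(5.29) = -0.104182, g(5.50) = 0.144748
z2 = 5.500000 − 0.144748·(5.500000 − 5.290000) / (0.144748 − (-0.104182)) = 5.500000 − (0.030397)/(0.248930) = 5.377889
g(5.377889) = 0.000185
z3 = 5.377889 − 0.000185·(5.377889 − 5.500000) / (0.000185 − 0.144748) = 5.377889 − (-0.000023)/(-0.144563) = 5.377733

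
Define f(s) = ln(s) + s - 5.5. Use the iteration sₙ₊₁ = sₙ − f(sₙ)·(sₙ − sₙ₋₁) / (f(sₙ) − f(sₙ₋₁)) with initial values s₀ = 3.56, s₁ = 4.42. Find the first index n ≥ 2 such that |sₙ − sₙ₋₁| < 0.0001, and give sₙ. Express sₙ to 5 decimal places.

n = 4, sₙ = 4.09117

f(3.56) = -0.6702395, f(4.42) = 0.4061397
s₂ = 4.4200000 − 0.4061397·(0.8600000)/(1.0763792) = 4.0955045;  |Δ| = 0.3244955
f(4.0955045) = 0.0053945
s₃ = 4.0955045 − 0.0053945·(-0.3244955)/(-0.4007452) = 4.0911365;  |Δ| = 0.0043681
f(4.0911365) = -0.0000407
s₄ = 4.0911365 − (-0.0000407)·(-0.0043681)/(-0.0054352) = 4.0911692;  |Δ| = 0.0000327
|s₄ − s₃| = 0.0000327 < 0.0001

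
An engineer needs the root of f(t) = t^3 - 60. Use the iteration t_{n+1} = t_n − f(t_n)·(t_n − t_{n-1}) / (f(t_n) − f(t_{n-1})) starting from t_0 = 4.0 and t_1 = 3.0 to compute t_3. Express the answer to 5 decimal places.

3.92121

f(4.0) = 4.0000000, f(3.0) = -33.0000000
t_2 = 3.0000000 − (-33.0000000)·(3.0000000 − 4.0000000) / (-33.0000000 − 4.0000000) = 3.0000000 − (33.0000000)/(-37.0000000) = 3.8918919
f(3.8918919) = -1.0502043
t_3 = 3.8918919 − (-1.0502043)·(3.8918919 − 3.0000000) / (-1.0502043 − (-33.0000000)) = 3.8918919 − (-0.9366687)/(31.9497957) = 3.9212088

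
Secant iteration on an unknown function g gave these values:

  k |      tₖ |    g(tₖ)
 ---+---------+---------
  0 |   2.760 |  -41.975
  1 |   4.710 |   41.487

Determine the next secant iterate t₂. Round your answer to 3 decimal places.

3.741

t₂ = 4.710 − 41.487·(4.710 − 2.760) / (41.487 − (-41.975))
   = 4.710 − (80.89965)/(83.46200) = 3.74070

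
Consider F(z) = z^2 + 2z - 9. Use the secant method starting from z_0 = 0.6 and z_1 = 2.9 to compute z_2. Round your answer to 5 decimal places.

F(0.6) = -7.4400000, F(2.9) = 5.2100000
z_2 = 2.9000000 − 5.2100000·(2.9000000 − 0.6000000) / (5.2100000 − (-7.4400000)) = 2.9000000 − (11.9830000)/(12.6500000) = 1.9527273

1.95273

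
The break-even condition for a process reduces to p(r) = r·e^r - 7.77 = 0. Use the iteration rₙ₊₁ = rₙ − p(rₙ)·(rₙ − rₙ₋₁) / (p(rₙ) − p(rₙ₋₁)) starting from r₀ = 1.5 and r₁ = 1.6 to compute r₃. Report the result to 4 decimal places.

1.5879

p(1.5) = -1.047466, p(1.6) = 0.154852
r₂ = 1.600000 − 0.154852·(1.600000 − 1.500000) / (0.154852 − (-1.047466)) = 1.600000 − (0.015485)/(1.202318) = 1.587121
p(1.587121) = -0.009537
r₃ = 1.587121 − (-0.009537)·(1.587121 − 1.600000) / (-0.009537 − 0.154852) = 1.587121 − (0.000123)/(-0.164389) = 1.587868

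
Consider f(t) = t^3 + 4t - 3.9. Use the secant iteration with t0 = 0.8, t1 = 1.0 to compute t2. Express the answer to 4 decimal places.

f(0.8) = -0.188000, f(1.0) = 1.100000
t2 = 1.000000 − 1.100000·(1.000000 − 0.800000) / (1.100000 − (-0.188000)) = 1.000000 − (0.220000)/(1.288000) = 0.829193

0.8292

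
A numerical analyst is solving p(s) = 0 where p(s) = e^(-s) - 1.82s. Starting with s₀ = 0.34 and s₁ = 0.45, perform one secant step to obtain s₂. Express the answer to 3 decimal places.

p(0.34) = 0.09297, p(0.45) = -0.18137
s₂ = 0.45000 − (-0.18137)·(0.45000 − 0.34000) / (-0.18137 − 0.09297) = 0.45000 − (-0.01995)/(-0.27434) = 0.37728

0.377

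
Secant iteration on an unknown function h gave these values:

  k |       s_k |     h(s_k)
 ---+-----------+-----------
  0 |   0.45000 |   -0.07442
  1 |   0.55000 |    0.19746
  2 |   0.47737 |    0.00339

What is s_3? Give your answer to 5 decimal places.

s_3 = 0.47737 − 0.00339·(0.47737 − 0.55000) / (0.00339 − 0.19746)
   = 0.47737 − (-0.0002462)/(-0.1940700) = 0.4761013

0.47610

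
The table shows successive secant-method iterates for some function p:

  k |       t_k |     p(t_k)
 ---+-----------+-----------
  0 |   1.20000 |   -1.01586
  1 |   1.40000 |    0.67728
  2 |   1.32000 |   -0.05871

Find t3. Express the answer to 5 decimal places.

1.32638

t3 = 1.32000 − (-0.05871)·(1.32000 − 1.40000) / (-0.05871 − 0.67728)
   = 1.32000 − (0.0046968)/(-0.7359900) = 1.3263816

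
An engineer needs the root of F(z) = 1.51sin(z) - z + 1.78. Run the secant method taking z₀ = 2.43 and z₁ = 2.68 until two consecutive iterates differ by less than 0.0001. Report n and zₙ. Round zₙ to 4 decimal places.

F(2.43) = 0.336092, F(2.68) = -0.227484
z₂ = 2.680000 − (-0.227484)·(0.250000)/(-0.563576) = 2.579089;  |Δ| = 0.100911
F(2.579089) = 0.006203
z₃ = 2.579089 − 0.006203·(-0.100911)/(0.233687) = 2.581767;  |Δ| = 0.002679
F(2.581767) = 0.000100
z₄ = 2.581767 − 0.000100·(0.002679)/(-0.006103) = 2.581811;  |Δ| = 0.000044
|z₄ − z₃| = 0.000044 < 0.0001

n = 4, zₙ = 2.5818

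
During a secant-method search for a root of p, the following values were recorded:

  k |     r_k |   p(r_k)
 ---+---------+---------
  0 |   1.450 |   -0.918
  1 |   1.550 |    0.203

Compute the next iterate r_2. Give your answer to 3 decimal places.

1.532

r_2 = 1.550 − 0.203·(1.550 − 1.450) / (0.203 − (-0.918))
   = 1.550 − (0.02030)/(1.12100) = 1.53189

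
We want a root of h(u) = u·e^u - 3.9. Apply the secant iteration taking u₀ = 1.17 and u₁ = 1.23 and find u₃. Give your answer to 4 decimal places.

h(1.17) = -0.130269, h(1.23) = 0.308112
u₂ = 1.230000 − 0.308112·(1.230000 − 1.170000) / (0.308112 − (-0.130269)) = 1.230000 − (0.018487)/(0.438381) = 1.187830
h(1.187830) = -0.003973
u₃ = 1.187830 − (-0.003973)·(1.187830 − 1.230000) / (-0.003973 − 0.308112) = 1.187830 − (0.000168)/(-0.312086) = 1.188366

1.1884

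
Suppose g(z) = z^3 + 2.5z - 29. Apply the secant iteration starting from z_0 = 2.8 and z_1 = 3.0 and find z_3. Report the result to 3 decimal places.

g(2.8) = -0.04800, g(3.0) = 5.50000
z_2 = 3.00000 − 5.50000·(3.00000 − 2.80000) / (5.50000 − (-0.04800)) = 3.00000 − (1.10000)/(5.54800) = 2.80173
g(2.80173) = -0.00295
z_3 = 2.80173 − (-0.00295)·(2.80173 − 3.00000) / (-0.00295 − 5.50000) = 2.80173 − (0.00059)/(-5.50295) = 2.80184

2.802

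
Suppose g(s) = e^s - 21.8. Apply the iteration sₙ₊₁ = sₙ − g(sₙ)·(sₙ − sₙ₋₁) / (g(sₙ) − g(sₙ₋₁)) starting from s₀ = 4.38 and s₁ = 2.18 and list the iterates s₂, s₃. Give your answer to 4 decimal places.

g(4.38) = 58.038033, g(2.18) = -12.953694
s₂ = 2.180000 − (-12.953694)·(2.180000 − 4.380000) / (-12.953694 − 58.038033) = 2.180000 − (28.498126)/(-70.991727) = 2.581429
g(2.581429) = -8.583992
s₃ = 2.581429 − (-8.583992)·(2.581429 − 2.180000) / (-8.583992 − (-12.953694)) = 2.581429 − (-3.445862)/(4.369702) = 3.370009

2.5814, 3.3700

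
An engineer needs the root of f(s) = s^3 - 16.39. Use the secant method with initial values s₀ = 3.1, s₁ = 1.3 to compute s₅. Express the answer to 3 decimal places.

2.537

f(3.1) = 13.40100, f(1.3) = -14.19300
s₂ = 1.30000 − (-14.19300)·(1.30000 − 3.10000) / (-14.19300 − 13.40100) = 1.30000 − (25.54740)/(-27.59400) = 2.22583
f(2.22583) = -5.36250
s₃ = 2.22583 − (-5.36250)·(2.22583 − 1.30000) / (-5.36250 − (-14.19300)) = 2.22583 − (-4.96477)/(8.83050) = 2.78806
f(2.78806) = 5.28242
s₄ = 2.78806 − 5.28242·(2.78806 − 2.22583) / (5.28242 − (-5.36250)) = 2.78806 − (2.96994)/(10.64492) = 2.50906
f(2.50906) = -0.59447
s₅ = 2.50906 − (-0.59447)·(2.50906 − 2.78806) / (-0.59447 − 5.28242) = 2.50906 − (0.16586)/(-5.87689) = 2.53728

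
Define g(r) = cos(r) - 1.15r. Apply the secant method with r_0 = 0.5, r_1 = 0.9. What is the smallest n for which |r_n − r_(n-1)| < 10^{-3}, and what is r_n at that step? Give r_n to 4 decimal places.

g(0.5) = 0.302583, g(0.9) = -0.413390
r_2 = 0.900000 − (-0.413390)·(0.400000)/(-0.715973) = 0.669047;  |Δ| = 0.230953
g(0.669047) = 0.015009
r_3 = 0.669047 − 0.015009·(-0.230953)/(0.428399) = 0.677138;  |Δ| = 0.008091
g(0.677138) = 0.000660
r_4 = 0.677138 − 0.000660·(0.008091)/(-0.014349) = 0.677510;  |Δ| = 0.000372
|r_4 − r_3| = 0.000372 < 10^{-3}

n = 4, r_n = 0.6775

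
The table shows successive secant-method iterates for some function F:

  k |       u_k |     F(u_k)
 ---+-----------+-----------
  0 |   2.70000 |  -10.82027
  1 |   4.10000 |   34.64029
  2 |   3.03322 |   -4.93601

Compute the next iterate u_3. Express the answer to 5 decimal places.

u_3 = 3.03322 − (-4.93601)·(3.03322 − 4.10000) / (-4.93601 − 34.64029)
   = 3.03322 − (5.2656367)/(-39.5763000) = 3.1662703

3.16627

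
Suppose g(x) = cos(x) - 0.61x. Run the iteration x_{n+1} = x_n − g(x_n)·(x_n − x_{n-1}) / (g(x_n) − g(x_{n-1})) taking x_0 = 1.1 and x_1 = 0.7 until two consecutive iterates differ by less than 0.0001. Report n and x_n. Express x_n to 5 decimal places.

g(1.1) = -0.2174039, g(0.7) = 0.3378422
x_2 = 0.7000000 − 0.3378422·(-0.4000000)/(0.5552461) = 0.9433820;  |Δ| = 0.2433820
g(0.9433820) = 0.0115905
x_3 = 0.9433820 − 0.0115905·(0.2433820)/(-0.3262517) = 0.9520284;  |Δ| = 0.0086465
g(0.9520284) = -0.0007054
x_4 = 0.9520284 − (-0.0007054)·(0.0086465)/(-0.0122959) = 0.9515324;  |Δ| = 0.0004960
g(0.9515324) = 0.0000012
x_5 = 0.9515324 − 0.0000012·(-0.0004960)/(0.0007066) = 0.9515332;  |Δ| = 0.0000008
|x_5 − x_4| = 0.0000008 < 0.0001

n = 5, x_n = 0.95153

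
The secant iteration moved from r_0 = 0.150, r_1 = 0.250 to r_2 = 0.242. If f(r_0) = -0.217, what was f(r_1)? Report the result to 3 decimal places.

The secant line through (0.150, -0.217) and (0.250, f(r_1)) crosses zero at r_2 = 0.242.
So (0.150, -0.217), (0.250, f(r_1)), (0.242, 0) are collinear:
f(r_1) = -0.217 · (0.250 − 0.242) / (0.150 − 0.242) = -0.217 · (0.00800)/(-0.09200) = 0.01887

0.019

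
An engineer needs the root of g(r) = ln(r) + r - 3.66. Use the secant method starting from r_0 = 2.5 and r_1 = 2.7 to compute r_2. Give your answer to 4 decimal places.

g(2.5) = -0.243709, g(2.7) = 0.033252
r_2 = 2.700000 − 0.033252·(2.700000 − 2.500000) / (0.033252 − (-0.243709)) = 2.700000 − (0.006650)/(0.276961) = 2.675988

2.6760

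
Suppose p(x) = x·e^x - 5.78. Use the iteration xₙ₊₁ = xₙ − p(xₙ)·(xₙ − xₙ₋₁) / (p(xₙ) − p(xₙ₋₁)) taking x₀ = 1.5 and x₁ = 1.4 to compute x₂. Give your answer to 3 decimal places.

1.410

p(1.5) = 0.94253, p(1.4) = -0.10272
x₂ = 1.40000 − (-0.10272)·(1.40000 − 1.50000) / (-0.10272 − 0.94253) = 1.40000 − (0.01027)/(-1.04525) = 1.40983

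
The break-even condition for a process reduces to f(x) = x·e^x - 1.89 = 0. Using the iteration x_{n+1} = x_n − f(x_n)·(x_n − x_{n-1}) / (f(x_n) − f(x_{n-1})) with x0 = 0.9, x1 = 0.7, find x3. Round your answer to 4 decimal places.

0.8275

f(0.9) = 0.323643, f(0.7) = -0.480373
x2 = 0.700000 − (-0.480373)·(0.700000 − 0.900000) / (-0.480373 − 0.323643) = 0.700000 − (0.096075)/(-0.804016) = 0.819493
f(0.819493) = -0.030283
x3 = 0.819493 − (-0.030283)·(0.819493 − 0.700000) / (-0.030283 − (-0.480373)) = 0.819493 − (-0.003619)/(0.450091) = 0.827533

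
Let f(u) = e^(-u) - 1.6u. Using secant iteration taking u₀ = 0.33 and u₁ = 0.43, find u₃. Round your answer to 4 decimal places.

f(0.33) = 0.190924, f(0.43) = -0.037491
u₂ = 0.430000 − (-0.037491)·(0.430000 − 0.330000) / (-0.037491 − 0.190924) = 0.430000 − (-0.003749)/(-0.228415) = 0.413586
f(0.413586) = -0.000464
u₃ = 0.413586 − (-0.000464)·(0.413586 − 0.430000) / (-0.000464 − (-0.037491)) = 0.413586 − (0.000008)/(0.037027) = 0.413381

0.4134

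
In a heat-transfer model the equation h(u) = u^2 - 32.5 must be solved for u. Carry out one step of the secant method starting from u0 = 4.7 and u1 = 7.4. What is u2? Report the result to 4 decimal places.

5.5603

h(4.7) = -10.410000, h(7.4) = 22.260000
u2 = 7.400000 − 22.260000·(7.400000 − 4.700000) / (22.260000 − (-10.410000)) = 7.400000 − (60.102000)/(32.670000) = 5.560331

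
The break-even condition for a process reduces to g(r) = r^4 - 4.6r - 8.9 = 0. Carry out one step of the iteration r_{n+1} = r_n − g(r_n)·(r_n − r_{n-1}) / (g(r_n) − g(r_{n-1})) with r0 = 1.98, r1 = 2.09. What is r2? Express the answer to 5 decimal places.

g(1.98) = -2.6384638, g(2.09) = 0.5662976
r2 = 2.0900000 − 0.5662976·(2.0900000 − 1.9800000) / (0.5662976 − (-2.6384638)) = 2.0900000 − (0.0622927)/(3.2047614) = 2.0705624

2.07056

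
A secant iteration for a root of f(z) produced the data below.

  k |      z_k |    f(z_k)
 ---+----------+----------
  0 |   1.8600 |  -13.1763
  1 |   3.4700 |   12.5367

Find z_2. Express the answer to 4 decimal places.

2.6850

z_2 = 3.4700 − 12.5367·(3.4700 − 1.8600) / (12.5367 − (-13.1763))
   = 3.4700 − (20.184087)/(25.713000) = 2.685024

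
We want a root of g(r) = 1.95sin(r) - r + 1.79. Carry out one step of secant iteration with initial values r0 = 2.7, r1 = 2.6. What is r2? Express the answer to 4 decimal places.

2.6718

g(2.7) = -0.076609, g(2.6) = 0.195228
r2 = 2.600000 − 0.195228·(2.600000 − 2.700000) / (0.195228 − (-0.076609)) = 2.600000 − (-0.019523)/(0.271837) = 2.671818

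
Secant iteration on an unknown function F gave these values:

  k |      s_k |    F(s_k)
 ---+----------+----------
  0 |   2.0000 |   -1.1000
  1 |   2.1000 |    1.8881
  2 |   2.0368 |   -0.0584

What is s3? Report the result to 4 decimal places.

2.0387

s3 = 2.0368 − (-0.0584)·(2.0368 − 2.1000) / (-0.0584 − 1.8881)
   = 2.0368 − (0.003691)/(-1.946500) = 2.038696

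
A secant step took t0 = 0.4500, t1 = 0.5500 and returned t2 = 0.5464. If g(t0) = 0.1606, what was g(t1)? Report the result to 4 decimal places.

The secant line through (0.4500, 0.1606) and (0.5500, g(t1)) crosses zero at t2 = 0.5464.
So (0.4500, 0.1606), (0.5500, g(t1)), (0.5464, 0) are collinear:
g(t1) = 0.1606 · (0.5500 − 0.5464) / (0.4500 − 0.5464) = 0.1606 · (0.003600)/(-0.096400) = -0.005998

-0.0060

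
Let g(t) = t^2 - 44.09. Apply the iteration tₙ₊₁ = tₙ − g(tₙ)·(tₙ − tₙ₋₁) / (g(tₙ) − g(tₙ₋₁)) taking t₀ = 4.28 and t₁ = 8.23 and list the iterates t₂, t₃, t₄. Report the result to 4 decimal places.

g(4.28) = -25.771600, g(8.23) = 23.642900
t₂ = 8.230000 − 23.642900·(8.230000 − 4.280000) / (23.642900 − (-25.771600)) = 8.230000 − (93.389455)/(49.414500) = 6.340080
g(6.340080) = -3.893386
t₃ = 6.340080 − (-3.893386)·(6.340080 − 8.230000) / (-3.893386 − 23.642900) = 6.340080 − (7.358189)/(-27.536286) = 6.607298
g(6.607298) = -0.433615
t₄ = 6.607298 − (-0.433615)·(6.607298 − 6.340080) / (-0.433615 − (-3.893386)) = 6.607298 − (-0.115870)/(3.459771) = 6.640788

6.3401, 6.6073, 6.6408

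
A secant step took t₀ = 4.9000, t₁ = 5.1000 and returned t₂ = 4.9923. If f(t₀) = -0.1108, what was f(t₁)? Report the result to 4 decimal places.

The secant line through (4.9000, -0.1108) and (5.1000, f(t₁)) crosses zero at t₂ = 4.9923.
So (4.9000, -0.1108), (5.1000, f(t₁)), (4.9923, 0) are collinear:
f(t₁) = -0.1108 · (5.1000 − 4.9923) / (4.9000 − 4.9923) = -0.1108 · (0.107700)/(-0.092300) = 0.129287

0.1293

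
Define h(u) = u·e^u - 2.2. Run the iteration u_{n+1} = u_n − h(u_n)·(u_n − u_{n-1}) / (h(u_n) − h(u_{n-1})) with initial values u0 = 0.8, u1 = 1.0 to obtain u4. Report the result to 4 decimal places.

0.8971

h(0.8) = -0.419567, h(1.0) = 0.518282
u2 = 1.000000 − 0.518282·(1.000000 − 0.800000) / (0.518282 − (-0.419567)) = 1.000000 − (0.103656)/(0.937849) = 0.889474
h(0.889474) = -0.035153
u3 = 0.889474 − (-0.035153)·(0.889474 − 1.000000) / (-0.035153 − 0.518282) = 0.889474 − (0.003885)/(-0.553435) = 0.896495
h(0.896495) = -0.002695
u4 = 0.896495 − (-0.002695)·(0.896495 − 0.889474) / (-0.002695 − (-0.035153)) = 0.896495 − (-0.000019)/(0.032458) = 0.897078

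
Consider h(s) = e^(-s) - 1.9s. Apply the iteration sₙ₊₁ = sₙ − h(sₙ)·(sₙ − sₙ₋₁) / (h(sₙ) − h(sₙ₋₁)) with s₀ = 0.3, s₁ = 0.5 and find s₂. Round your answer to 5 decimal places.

0.36643

h(0.3) = 0.1708182, h(0.5) = -0.3434693
s₂ = 0.5000000 − (-0.3434693)·(0.5000000 − 0.3000000) / (-0.3434693 − 0.1708182) = 0.5000000 − (-0.0686939)/(-0.5142876) = 0.3664291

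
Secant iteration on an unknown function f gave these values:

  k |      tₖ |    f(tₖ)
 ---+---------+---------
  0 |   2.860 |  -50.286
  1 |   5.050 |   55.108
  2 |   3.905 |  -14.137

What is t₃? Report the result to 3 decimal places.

t₃ = 3.905 − (-14.137)·(3.905 − 5.050) / (-14.137 − 55.108)
   = 3.905 − (16.18687)/(-69.24500) = 4.13876

4.139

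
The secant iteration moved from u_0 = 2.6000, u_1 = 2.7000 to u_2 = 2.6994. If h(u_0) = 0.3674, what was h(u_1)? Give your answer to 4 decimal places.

The secant line through (2.6000, 0.3674) and (2.7000, h(u_1)) crosses zero at u_2 = 2.6994.
So (2.6000, 0.3674), (2.7000, h(u_1)), (2.6994, 0) are collinear:
h(u_1) = 0.3674 · (2.7000 − 2.6994) / (2.6000 − 2.6994) = 0.3674 · (0.000600)/(-0.099400) = -0.002218

-0.0022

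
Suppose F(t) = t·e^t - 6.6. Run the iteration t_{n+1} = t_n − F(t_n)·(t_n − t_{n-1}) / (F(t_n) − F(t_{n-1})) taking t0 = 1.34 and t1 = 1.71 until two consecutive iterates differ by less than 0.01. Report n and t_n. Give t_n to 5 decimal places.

n = 4, t_n = 1.48903

F(1.34) = -1.4824817, F(1.71) = 2.8545241
t2 = 1.7100000 − 2.8545241·(0.3700000)/(4.3370058) = 1.4664739;  |Δ| = 0.2435261
F(1.4664739) = -0.2444097
t3 = 1.4664739 − (-0.2444097)·(-0.2435261)/(-3.0989338) = 1.4856806;  |Δ| = 0.0192066
F(1.4856806) = -0.0363059
t4 = 1.4856806 − (-0.0363059)·(0.0192066)/(0.2081038) = 1.4890314;  |Δ| = 0.0033508
|t4 − t3| = 0.0033508 < 0.01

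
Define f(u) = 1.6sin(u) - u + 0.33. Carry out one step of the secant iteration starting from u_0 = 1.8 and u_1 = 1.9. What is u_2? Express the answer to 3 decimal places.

1.861

f(1.8) = 0.08816, f(1.9) = -0.05592
u_2 = 1.90000 − (-0.05592)·(1.90000 − 1.80000) / (-0.05592 − 0.08816) = 1.90000 − (-0.00559)/(-0.14408) = 1.86119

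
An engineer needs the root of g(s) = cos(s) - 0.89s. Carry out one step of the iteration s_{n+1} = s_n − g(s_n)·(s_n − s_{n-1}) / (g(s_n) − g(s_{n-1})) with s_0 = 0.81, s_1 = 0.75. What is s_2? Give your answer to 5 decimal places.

0.79029

g(0.81) = -0.0314016, g(0.75) = 0.0641889
s_2 = 0.7500000 − 0.0641889·(0.7500000 − 0.8100000) / (0.0641889 − (-0.0314016)) = 0.7500000 − (-0.0038513)/(0.0955904) = 0.7902899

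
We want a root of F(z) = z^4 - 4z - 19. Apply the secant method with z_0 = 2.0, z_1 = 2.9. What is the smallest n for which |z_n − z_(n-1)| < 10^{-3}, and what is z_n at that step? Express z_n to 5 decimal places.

F(2.0) = -11.0000000, F(2.9) = 40.1281000
z_2 = 2.9000000 − 40.1281000·(0.9000000)/(51.1281000) = 2.1936313;  |Δ| = 0.7063687
F(2.1936313) = -4.6190056
z_3 = 2.1936313 − (-4.6190056)·(-0.7063687)/(-44.7471056) = 2.2665460;  |Δ| = 0.0729147
F(2.2665460) = -1.6750451
z_4 = 2.2665460 − (-1.6750451)·(0.0729147)/(2.9439605) = 2.3080327;  |Δ| = 0.0414868
F(2.3080327) = 0.1449590
z_5 = 2.3080327 − 0.1449590·(0.0414868)/(1.8200041) = 2.3047284;  |Δ| = 0.0033043
F(2.3047284) = -0.0039806
z_6 = 2.3047284 − (-0.0039806)·(-0.0033043)/(-0.1489396) = 2.3048167;  |Δ| = 0.0000883
|z_6 − z_5| = 0.0000883 < 10^{-3}

n = 6, z_n = 2.30482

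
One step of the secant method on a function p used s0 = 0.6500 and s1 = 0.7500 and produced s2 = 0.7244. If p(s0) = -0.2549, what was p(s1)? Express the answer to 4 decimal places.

The secant line through (0.6500, -0.2549) and (0.7500, p(s1)) crosses zero at s2 = 0.7244.
So (0.6500, -0.2549), (0.7500, p(s1)), (0.7244, 0) are collinear:
p(s1) = -0.2549 · (0.7500 − 0.7244) / (0.6500 − 0.7244) = -0.2549 · (0.025600)/(-0.074400) = 0.087708

0.0877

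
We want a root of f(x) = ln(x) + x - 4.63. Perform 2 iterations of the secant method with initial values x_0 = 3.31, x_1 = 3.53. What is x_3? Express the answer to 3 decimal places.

3.405

f(3.31) = -0.12305, f(3.53) = 0.16130
x_2 = 3.53000 − 0.16130·(3.53000 − 3.31000) / (0.16130 − (-0.12305)) = 3.53000 − (0.03549)/(0.28435) = 3.40520
f(3.40520) = 0.00051
x_3 = 3.40520 − 0.00051·(3.40520 − 3.53000) / (0.00051 − 0.16130) = 3.40520 − (-0.00006)/(-0.16079) = 3.40481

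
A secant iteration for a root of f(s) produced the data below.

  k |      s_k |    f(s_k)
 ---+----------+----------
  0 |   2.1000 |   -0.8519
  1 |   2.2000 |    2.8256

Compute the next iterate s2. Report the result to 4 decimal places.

s2 = 2.2000 − 2.8256·(2.2000 − 2.1000) / (2.8256 − (-0.8519))
   = 2.2000 − (0.282560)/(3.677500) = 2.123165

2.1232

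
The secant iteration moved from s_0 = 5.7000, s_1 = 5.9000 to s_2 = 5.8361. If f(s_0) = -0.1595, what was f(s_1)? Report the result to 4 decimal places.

The secant line through (5.7000, -0.1595) and (5.9000, f(s_1)) crosses zero at s_2 = 5.8361.
So (5.7000, -0.1595), (5.9000, f(s_1)), (5.8361, 0) are collinear:
f(s_1) = -0.1595 · (5.9000 − 5.8361) / (5.7000 − 5.8361) = -0.1595 · (0.063900)/(-0.136100) = 0.074886

0.0749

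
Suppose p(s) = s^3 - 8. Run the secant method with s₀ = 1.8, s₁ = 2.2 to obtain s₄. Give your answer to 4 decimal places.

2.0000

p(1.8) = -2.168000, p(2.2) = 2.648000
s₂ = 2.200000 − 2.648000·(2.200000 − 1.800000) / (2.648000 − (-2.168000)) = 2.200000 − (1.059200)/(4.816000) = 1.980066
p(1.980066) = -0.236826
s₃ = 1.980066 − (-0.236826)·(1.980066 − 2.200000) / (-0.236826 − 2.648000) = 1.980066 − (0.052086)/(-2.884826) = 1.998122
p(1.998122) = -0.022519
s₄ = 1.998122 − (-0.022519)·(1.998122 − 1.980066) / (-0.022519 − (-0.236826)) = 1.998122 − (-0.000407)/(0.214307) = 2.000019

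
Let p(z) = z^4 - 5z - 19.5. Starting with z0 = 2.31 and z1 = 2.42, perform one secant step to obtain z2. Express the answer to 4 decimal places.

p(2.31) = -2.576037, p(2.42) = 2.697421
z2 = 2.420000 − 2.697421·(2.420000 − 2.310000) / (2.697421 − (-2.576037)) = 2.420000 − (0.296716)/(5.273458) = 2.363734

2.3637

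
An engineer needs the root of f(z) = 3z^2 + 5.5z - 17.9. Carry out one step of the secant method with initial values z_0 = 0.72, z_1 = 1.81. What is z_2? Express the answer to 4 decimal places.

f(0.72) = -12.384800, f(1.81) = 1.883300
z_2 = 1.810000 − 1.883300·(1.810000 − 0.720000) / (1.883300 − (-12.384800)) = 1.810000 − (2.052797)/(14.268100) = 1.666127

1.6661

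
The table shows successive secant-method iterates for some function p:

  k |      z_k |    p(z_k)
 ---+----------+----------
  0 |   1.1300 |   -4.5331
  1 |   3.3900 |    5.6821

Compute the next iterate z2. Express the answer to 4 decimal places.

z2 = 3.3900 − 5.6821·(3.3900 − 1.1300) / (5.6821 − (-4.5331))
   = 3.3900 − (12.841546)/(10.215200) = 2.132898

2.1329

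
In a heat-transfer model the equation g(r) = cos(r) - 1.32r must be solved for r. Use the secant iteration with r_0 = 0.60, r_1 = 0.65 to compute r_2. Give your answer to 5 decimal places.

g(0.60) = 0.0333356, g(0.65) = -0.0619162
r_2 = 0.6500000 − (-0.0619162)·(0.6500000 − 0.6000000) / (-0.0619162 − 0.0333356) = 0.6500000 − (-0.0030958)/(-0.0952518) = 0.6174987

0.61750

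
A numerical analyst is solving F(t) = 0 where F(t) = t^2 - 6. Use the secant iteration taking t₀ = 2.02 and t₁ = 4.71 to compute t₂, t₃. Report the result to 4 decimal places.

2.3052, 2.4030

F(2.02) = -1.919600, F(4.71) = 16.184100
t₂ = 4.710000 − 16.184100·(4.710000 − 2.020000) / (16.184100 − (-1.919600)) = 4.710000 − (43.535229)/(18.103700) = 2.305230
F(2.305230) = -0.685913
t₃ = 2.305230 − (-0.685913)·(2.305230 − 4.710000) / (-0.685913 − 16.184100) = 2.305230 − (1.649463)/(-16.870013) = 2.403005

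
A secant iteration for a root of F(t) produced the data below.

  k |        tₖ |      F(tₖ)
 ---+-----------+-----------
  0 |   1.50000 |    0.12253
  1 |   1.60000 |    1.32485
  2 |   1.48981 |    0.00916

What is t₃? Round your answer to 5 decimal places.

1.48904

t₃ = 1.48981 − 0.00916·(1.48981 − 1.60000) / (0.00916 − 1.32485)
   = 1.48981 − (-0.0010093)/(-1.3156900) = 1.4890428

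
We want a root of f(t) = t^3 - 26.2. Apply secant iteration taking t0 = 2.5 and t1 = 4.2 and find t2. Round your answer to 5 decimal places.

f(2.5) = -10.5750000, f(4.2) = 47.8880000
t2 = 4.2000000 − 47.8880000·(4.2000000 − 2.5000000) / (47.8880000 − (-10.5750000)) = 4.2000000 − (81.4096000)/(58.4630000) = 2.8075022

2.80750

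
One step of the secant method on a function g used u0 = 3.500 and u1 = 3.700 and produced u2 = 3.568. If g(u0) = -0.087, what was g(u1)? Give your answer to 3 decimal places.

0.169

The secant line through (3.500, -0.087) and (3.700, g(u1)) crosses zero at u2 = 3.568.
So (3.500, -0.087), (3.700, g(u1)), (3.568, 0) are collinear:
g(u1) = -0.087 · (3.700 − 3.568) / (3.500 − 3.568) = -0.087 · (0.13200)/(-0.06800) = 0.16888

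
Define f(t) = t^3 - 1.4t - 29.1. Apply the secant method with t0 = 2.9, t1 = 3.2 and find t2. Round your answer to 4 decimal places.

f(2.9) = -8.771000, f(3.2) = -0.812000
t2 = 3.200000 − (-0.812000)·(3.200000 − 2.900000) / (-0.812000 − (-8.771000)) = 3.200000 − (-0.243600)/(7.959000) = 3.230607

3.2306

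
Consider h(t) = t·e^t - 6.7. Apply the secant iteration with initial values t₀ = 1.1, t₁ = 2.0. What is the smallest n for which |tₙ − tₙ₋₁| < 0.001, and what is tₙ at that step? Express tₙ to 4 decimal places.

n = 6, tₙ = 1.4980

h(1.1) = -3.395417, h(2.0) = 8.078112
t₂ = 2.000000 − 8.078112·(0.900000)/(11.473530) = 1.366341;  |Δ| = 0.633659
h(1.366341) = -1.342604
t₃ = 1.366341 − (-1.342604)·(-0.633659)/(-9.420716) = 1.456648;  |Δ| = 0.090307
h(1.456648) = -0.448723
t₄ = 1.456648 − (-0.448723)·(0.090307)/(0.893882) = 1.501981;  |Δ| = 0.045333
h(1.501981) = 0.044763
t₅ = 1.501981 − 0.044763·(0.045333)/(0.493485) = 1.497869;  |Δ| = 0.004112
h(1.497869) = -0.001305
t₆ = 1.497869 − (-0.001305)·(-0.004112)/(-0.046068) = 1.497986;  |Δ| = 0.000116
|t₆ − t₅| = 0.000116 < 0.001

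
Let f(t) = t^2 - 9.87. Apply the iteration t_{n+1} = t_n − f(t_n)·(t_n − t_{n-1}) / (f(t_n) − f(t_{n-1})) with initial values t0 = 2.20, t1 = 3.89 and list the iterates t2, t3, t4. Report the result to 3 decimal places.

3.026, 3.129, 3.142

f(2.20) = -5.03000, f(3.89) = 5.26210
t2 = 3.89000 − 5.26210·(3.89000 − 2.20000) / (5.26210 − (-5.03000)) = 3.89000 − (8.89295)/(10.29210) = 3.02594
f(3.02594) = -0.71366
t3 = 3.02594 − (-0.71366)·(3.02594 − 3.89000) / (-0.71366 − 5.26210) = 3.02594 − (0.61664)/(-5.97576) = 3.12913
f(3.12913) = -0.07851
t4 = 3.12913 − (-0.07851)·(3.12913 − 3.02594) / (-0.07851 − (-0.71366)) = 3.12913 − (-0.00810)/(0.63515) = 3.14189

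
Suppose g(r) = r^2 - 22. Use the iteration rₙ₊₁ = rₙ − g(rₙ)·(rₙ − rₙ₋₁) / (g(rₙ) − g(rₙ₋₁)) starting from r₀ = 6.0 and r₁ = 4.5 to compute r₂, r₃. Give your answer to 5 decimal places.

4.66667, 4.69091

g(6.0) = 14.0000000, g(4.5) = -1.7500000
r₂ = 4.5000000 − (-1.7500000)·(4.5000000 − 6.0000000) / (-1.7500000 − 14.0000000) = 4.5000000 − (2.6250000)/(-15.7500000) = 4.6666667
g(4.6666667) = -0.2222222
r₃ = 4.6666667 − (-0.2222222)·(4.6666667 − 4.5000000) / (-0.2222222 − (-1.7500000)) = 4.6666667 − (-0.0370370)/(1.5277778) = 4.6909091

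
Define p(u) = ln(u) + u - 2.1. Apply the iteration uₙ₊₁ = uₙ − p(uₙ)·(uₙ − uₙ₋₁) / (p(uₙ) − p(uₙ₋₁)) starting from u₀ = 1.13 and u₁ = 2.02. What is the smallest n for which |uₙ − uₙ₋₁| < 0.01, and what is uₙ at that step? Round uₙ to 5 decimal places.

p(1.13) = -0.8477824, p(2.02) = 0.6230975
u₂ = 2.0200000 − 0.6230975·(0.8900000)/(1.4708799) = 1.6429762;  |Δ| = 0.3770238
p(1.6429762) = 0.0394855
u₃ = 1.6429762 − 0.0394855·(-0.3770238)/(-0.5836120) = 1.6174678;  |Δ| = 0.0255083
p(1.6174678) = -0.0016703
u₄ = 1.6174678 − (-0.0016703)·(-0.0255083)/(-0.0411558) = 1.6185031;  |Δ| = 0.0010353
|u₄ − u₃| = 0.0010353 < 0.01

n = 4, uₙ = 1.61850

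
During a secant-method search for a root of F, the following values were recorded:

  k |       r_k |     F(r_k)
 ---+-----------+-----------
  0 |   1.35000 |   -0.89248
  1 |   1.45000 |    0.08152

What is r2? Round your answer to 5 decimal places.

r2 = 1.45000 − 0.08152·(1.45000 − 1.35000) / (0.08152 − (-0.89248))
   = 1.45000 − (0.0081520)/(0.9740000) = 1.4416304

1.44163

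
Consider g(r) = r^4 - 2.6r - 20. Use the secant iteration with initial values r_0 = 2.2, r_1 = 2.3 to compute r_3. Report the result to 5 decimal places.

2.25507

g(2.2) = -2.2944000, g(2.3) = 2.0041000
r_2 = 2.3000000 − 2.0041000·(2.3000000 − 2.2000000) / (2.0041000 − (-2.2944000)) = 2.3000000 − (0.2004100)/(4.2985000) = 2.2533768
g(2.2533768) = -0.0756730
r_3 = 2.2533768 − (-0.0756730)·(2.2533768 − 2.3000000) / (-0.0756730 − 2.0041000) = 2.2533768 − (0.0035281)/(-2.0797730) = 2.2550732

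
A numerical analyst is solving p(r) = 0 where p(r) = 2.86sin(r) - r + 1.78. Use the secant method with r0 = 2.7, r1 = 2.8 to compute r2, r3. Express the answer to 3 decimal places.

2.783, 2.783

p(2.7) = 0.30231, p(2.8) = -0.06193
r2 = 2.80000 − (-0.06193)·(2.80000 − 2.70000) / (-0.06193 − 0.30231) = 2.80000 − (-0.00619)/(-0.36424) = 2.78300
p(2.78300) = 0.00075
r3 = 2.78300 − 0.00075·(2.78300 − 2.80000) / (0.00075 − (-0.06193)) = 2.78300 − (-0.00001)/(0.06268) = 2.78320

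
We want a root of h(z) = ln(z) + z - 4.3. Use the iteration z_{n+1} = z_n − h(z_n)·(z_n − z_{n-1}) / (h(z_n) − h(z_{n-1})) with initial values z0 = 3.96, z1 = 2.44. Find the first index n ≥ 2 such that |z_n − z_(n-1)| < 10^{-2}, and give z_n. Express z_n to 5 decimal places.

h(3.96) = 1.0362440, h(2.44) = -0.9680020
z2 = 2.4400000 − (-0.9680020)·(-1.5200000)/(-2.0042460) = 3.1741230;  |Δ| = 0.7341230
h(3.1741230) = 0.0291543
z3 = 3.1741230 − 0.0291543·(0.7341230)/(0.9971563) = 3.1526591;  |Δ| = 0.0214639
h(3.1526591) = 0.0009053
z4 = 3.1526591 − 0.0009053·(-0.0214639)/(-0.0282490) = 3.1519712;  |Δ| = 0.0006879
|z4 − z3| = 0.0006879 < 10^{-2}

n = 4, z_n = 3.15197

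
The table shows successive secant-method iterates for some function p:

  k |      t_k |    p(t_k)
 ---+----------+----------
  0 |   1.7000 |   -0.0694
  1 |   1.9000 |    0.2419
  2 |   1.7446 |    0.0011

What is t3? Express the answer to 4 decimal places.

1.7439

t3 = 1.7446 − 0.0011·(1.7446 − 1.9000) / (0.0011 − 0.2419)
   = 1.7446 − (-0.000171)/(-0.240800) = 1.743890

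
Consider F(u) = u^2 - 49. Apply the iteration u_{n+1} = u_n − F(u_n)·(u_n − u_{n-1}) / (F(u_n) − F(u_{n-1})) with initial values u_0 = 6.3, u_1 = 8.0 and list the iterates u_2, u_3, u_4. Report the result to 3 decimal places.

F(6.3) = -9.31000, F(8.0) = 15.00000
u_2 = 8.00000 − 15.00000·(8.00000 − 6.30000) / (15.00000 − (-9.31000)) = 8.00000 − (25.50000)/(24.31000) = 6.95105
F(6.95105) = -0.68292
u_3 = 6.95105 − (-0.68292)·(6.95105 − 8.00000) / (-0.68292 − 15.00000) = 6.95105 − (0.71635)/(-15.68292) = 6.99673
F(6.99673) = -0.04583
u_4 = 6.99673 − (-0.04583)·(6.99673 − 6.95105) / (-0.04583 − (-0.68292)) = 6.99673 − (-0.00209)/(0.63709) = 7.00001

6.951, 6.997, 7.000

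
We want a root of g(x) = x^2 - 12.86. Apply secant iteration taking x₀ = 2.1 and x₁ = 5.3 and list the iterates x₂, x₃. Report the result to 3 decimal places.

3.242, 3.517

g(2.1) = -8.45000, g(5.3) = 15.23000
x₂ = 5.30000 − 15.23000·(5.30000 − 2.10000) / (15.23000 − (-8.45000)) = 5.30000 − (48.73600)/(23.68000) = 3.24189
g(3.24189) = -2.35014
x₃ = 3.24189 − (-2.35014)·(3.24189 − 5.30000) / (-2.35014 − 15.23000) = 3.24189 − (4.83684)/(-17.58014) = 3.51702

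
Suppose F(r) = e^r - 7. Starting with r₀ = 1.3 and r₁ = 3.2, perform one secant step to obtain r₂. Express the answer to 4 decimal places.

1.6033

F(1.3) = -3.330703, F(3.2) = 17.532530
r₂ = 3.200000 − 17.532530·(3.200000 − 1.300000) / (17.532530 − (-3.330703)) = 3.200000 − (33.311807)/(20.863234) = 1.603325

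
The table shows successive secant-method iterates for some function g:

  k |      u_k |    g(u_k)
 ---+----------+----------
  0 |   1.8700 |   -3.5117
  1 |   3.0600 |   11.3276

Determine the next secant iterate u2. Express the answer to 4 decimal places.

2.1516

u2 = 3.0600 − 11.3276·(3.0600 − 1.8700) / (11.3276 − (-3.5117))
   = 3.0600 − (13.479844)/(14.839300) = 2.151612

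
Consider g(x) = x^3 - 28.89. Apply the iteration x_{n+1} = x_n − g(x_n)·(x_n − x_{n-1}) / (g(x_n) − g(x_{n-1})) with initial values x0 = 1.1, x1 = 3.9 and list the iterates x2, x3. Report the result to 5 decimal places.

g(1.1) = -27.5590000, g(3.9) = 30.4290000
x2 = 3.9000000 − 30.4290000·(3.9000000 − 1.1000000) / (30.4290000 − (-27.5590000)) = 3.9000000 − (85.2012000)/(57.9880000) = 2.4307098
g(2.4307098) = -14.5285154
x3 = 2.4307098 − (-14.5285154)·(2.4307098 − 3.9000000) / (-14.5285154 − 30.4290000) = 2.4307098 − (21.3466053)/(-44.9575154) = 2.9055271

2.43071, 2.90553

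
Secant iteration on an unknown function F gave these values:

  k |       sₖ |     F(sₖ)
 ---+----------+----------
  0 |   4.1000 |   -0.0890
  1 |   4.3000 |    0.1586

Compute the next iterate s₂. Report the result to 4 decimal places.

4.1719

s₂ = 4.3000 − 0.1586·(4.3000 − 4.1000) / (0.1586 − (-0.0890))
   = 4.3000 − (0.031720)/(0.247600) = 4.171890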